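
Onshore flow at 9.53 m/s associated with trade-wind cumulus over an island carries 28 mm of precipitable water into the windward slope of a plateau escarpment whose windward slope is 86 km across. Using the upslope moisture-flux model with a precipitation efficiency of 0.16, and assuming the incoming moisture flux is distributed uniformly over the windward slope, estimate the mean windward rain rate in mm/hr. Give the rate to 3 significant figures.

Incoming column moisture flux per unit ridge length: F = V × PW = 9.53 × 28 = 266.84 mm·m/s.
Spread over the 86 km slope with efficiency ε = 0.16: R = ε·F/W = 0.16 × 266.84 / 86000 m = 4.964e-04 mm/s.
R = 4.964e-04 × 3600 = 1.79 mm/hr.

R ≈ 1.79 mm/hr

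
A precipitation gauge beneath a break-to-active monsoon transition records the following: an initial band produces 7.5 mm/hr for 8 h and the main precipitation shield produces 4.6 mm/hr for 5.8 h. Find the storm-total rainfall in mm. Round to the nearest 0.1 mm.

total ≈ 86.7 mm

Total = Σ Rᵢ Δtᵢ = 7.5 × 8 + 4.6 × 5.8
      = 60 + 26.68 = 86.7 mm.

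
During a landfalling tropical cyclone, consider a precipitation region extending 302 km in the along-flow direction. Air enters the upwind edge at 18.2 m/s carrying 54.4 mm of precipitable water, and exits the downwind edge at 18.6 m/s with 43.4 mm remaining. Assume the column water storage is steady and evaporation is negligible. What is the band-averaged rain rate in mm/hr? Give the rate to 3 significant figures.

R ≈ 2.18 mm/hr

Column moisture flux per unit crosswind length is F = V × PW.
Inflow: F_in = 18.2 × 54.4 = 990.08 mm·m/s
Outflow: F_out = 18.6 × 43.4 = 807.24 mm·m/s
Steady-state rate R = (F_in − F_out)/L = (990.08 − 807.24) / 302000 m = 6.054e-04 mm/s.
R = 6.054e-04 × 3600 = 2.18 mm/hr.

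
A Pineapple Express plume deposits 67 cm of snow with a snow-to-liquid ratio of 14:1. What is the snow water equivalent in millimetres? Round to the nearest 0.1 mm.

SWE ≈ 47.9 mm

SWE = snow depth / ratio = 67 cm / 14 = 4.786 cm = 47.9 mm.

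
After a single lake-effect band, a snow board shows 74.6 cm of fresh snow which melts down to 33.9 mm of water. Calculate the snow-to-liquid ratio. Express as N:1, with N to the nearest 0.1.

ratio ≈ 22.0

Ratio = snow depth / SWE = 746 mm / 33.9 mm = 22.0, i.e. 22.0:1.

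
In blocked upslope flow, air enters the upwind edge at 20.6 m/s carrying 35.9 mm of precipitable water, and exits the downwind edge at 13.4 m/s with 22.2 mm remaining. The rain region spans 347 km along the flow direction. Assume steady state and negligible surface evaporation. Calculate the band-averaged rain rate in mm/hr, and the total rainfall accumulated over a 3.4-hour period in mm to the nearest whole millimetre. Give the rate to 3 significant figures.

R ≈ 4.59 mm/hr; total ≈ 16 mm

Column moisture flux per unit crosswind length is F = V × PW.
Inflow: F_in = 20.6 × 35.9 = 739.54 mm·m/s
Outflow: F_out = 13.4 × 22.2 = 297.48 mm·m/s
Steady-state rate R = (F_in − F_out)/L = (739.54 − 297.48) / 347000 m = 1.274e-03 mm/s.
R = 1.274e-03 × 3600 = 4.59 mm/hr.
Over 3.4 h: total = 4.59 × 3.4 = 15.606 ≈ 16 mm.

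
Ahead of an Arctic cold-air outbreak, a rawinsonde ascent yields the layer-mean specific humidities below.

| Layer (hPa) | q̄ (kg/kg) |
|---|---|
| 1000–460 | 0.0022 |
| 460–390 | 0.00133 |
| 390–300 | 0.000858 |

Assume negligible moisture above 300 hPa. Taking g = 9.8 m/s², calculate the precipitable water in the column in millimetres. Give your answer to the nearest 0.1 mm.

PW ≈ 13.9 mm

Precipitable water is the column-integrated vapour mass per unit area: PW = (1/g) Σ q̄ Δp, with q in kg/kg and Δp in Pa (1 kg/m² of water = 1 mm).
Layer 1000–460 hPa: Δp = 540 hPa = 54000 Pa, q̄ = 0.0022 kg/kg → 0.0022 × 54000 / 9.8 = 12.12 mm
Layer 460–390 hPa: Δp = 70 hPa = 7000 Pa, q̄ = 0.00133 kg/kg → 0.00133 × 7000 / 9.8 = 0.95 mm
Layer 390–300 hPa: Δp = 90 hPa = 9000 Pa, q̄ = 0.000858 kg/kg → 0.000858 × 9000 / 9.8 = 0.79 mm
PW = 12.12 + 0.95 + 0.79 = 13.86 ≈ 13.9 mm.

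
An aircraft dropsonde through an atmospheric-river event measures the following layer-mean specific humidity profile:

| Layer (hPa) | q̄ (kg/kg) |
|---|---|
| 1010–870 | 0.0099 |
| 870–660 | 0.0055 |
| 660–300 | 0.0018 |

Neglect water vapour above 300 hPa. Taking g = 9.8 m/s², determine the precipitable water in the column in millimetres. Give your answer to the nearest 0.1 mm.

Precipitable water is the column-integrated vapour mass per unit area: PW = (1/g) Σ q̄ Δp, with q in kg/kg and Δp in Pa (1 kg/m² of water = 1 mm).
Layer 1010–870 hPa: Δp = 140 hPa = 14000 Pa, q̄ = 0.0099 kg/kg → 0.0099 × 14000 / 9.8 = 14.14 mm
Layer 870–660 hPa: Δp = 210 hPa = 21000 Pa, q̄ = 0.0055 kg/kg → 0.0055 × 21000 / 9.8 = 11.79 mm
Layer 660–300 hPa: Δp = 360 hPa = 36000 Pa, q̄ = 0.0018 kg/kg → 0.0018 × 36000 / 9.8 = 6.61 mm
PW = 14.14 + 11.79 + 6.61 = 32.54 ≈ 32.5 mm.

PW ≈ 32.5 mm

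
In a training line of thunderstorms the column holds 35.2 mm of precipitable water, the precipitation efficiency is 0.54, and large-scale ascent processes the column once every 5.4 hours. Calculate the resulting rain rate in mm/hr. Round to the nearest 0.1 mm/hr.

R ≈ 3.5 mm/hr

Each overturning extracts ε × PW = 0.54 × 35.2 = 19.008 mm.
Rate = ε·PW / τ = 19.008 / 5.4 h = 3.5 mm/hr.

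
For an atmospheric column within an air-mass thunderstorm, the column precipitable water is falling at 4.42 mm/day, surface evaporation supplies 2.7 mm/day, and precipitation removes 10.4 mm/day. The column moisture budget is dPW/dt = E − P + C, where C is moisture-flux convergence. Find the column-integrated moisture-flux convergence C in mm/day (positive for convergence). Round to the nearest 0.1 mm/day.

C ≈ 3.3 mm/day

dPW/dt = -4.42 mm/day.
C = dPW/dt − E + P = (-4.42) − 2.7 + 10.4 = 3.3 mm/day.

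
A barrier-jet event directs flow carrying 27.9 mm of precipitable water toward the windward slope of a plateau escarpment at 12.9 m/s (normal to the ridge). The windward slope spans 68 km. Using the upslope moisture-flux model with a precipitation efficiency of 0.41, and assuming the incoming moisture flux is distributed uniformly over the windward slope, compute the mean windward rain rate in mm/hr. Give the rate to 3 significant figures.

Incoming column moisture flux per unit ridge length: F = V × PW = 12.9 × 27.9 = 359.91 mm·m/s.
Spread over the 68 km slope with efficiency ε = 0.41: R = ε·F/W = 0.41 × 359.91 / 68000 m = 2.170e-03 mm/s.
R = 2.170e-03 × 3600 = 7.81 mm/hr.

R ≈ 7.81 mm/hr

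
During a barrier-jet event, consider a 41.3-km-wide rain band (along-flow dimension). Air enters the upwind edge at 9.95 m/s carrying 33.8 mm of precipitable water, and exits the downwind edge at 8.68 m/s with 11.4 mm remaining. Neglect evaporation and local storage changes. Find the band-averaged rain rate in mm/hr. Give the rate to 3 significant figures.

Column moisture flux per unit crosswind length is F = V × PW.
Inflow: F_in = 9.95 × 33.8 = 336.31 mm·m/s
Outflow: F_out = 8.68 × 11.4 = 98.952 mm·m/s
Steady-state rate R = (F_in − F_out)/L = (336.31 − 98.952) / 41300 m = 5.747e-03 mm/s.
R = 5.747e-03 × 3600 = 20.7 mm/hr.

R ≈ 20.7 mm/hr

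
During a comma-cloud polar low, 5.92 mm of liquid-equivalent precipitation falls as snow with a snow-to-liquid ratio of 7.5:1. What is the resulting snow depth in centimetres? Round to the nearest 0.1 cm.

snow depth ≈ 4.4 cm

Snow depth = liquid × ratio = 5.92 mm × 7.5 = 44.4 mm = 4.4 cm.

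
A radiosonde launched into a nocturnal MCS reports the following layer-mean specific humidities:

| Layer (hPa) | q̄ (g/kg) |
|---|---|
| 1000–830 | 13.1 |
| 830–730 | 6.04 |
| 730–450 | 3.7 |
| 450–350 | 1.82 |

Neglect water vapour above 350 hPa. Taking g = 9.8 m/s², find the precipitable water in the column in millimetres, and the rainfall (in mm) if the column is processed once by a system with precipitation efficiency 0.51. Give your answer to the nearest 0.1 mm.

Precipitable water is the column-integrated vapour mass per unit area: PW = (1/g) Σ q̄ Δp, with q in kg/kg and Δp in Pa (1 kg/m² of water = 1 mm).
Layer 1000–830 hPa: Δp = 170 hPa = 17000 Pa, q̄ = 0.0131 kg/kg → 0.0131 × 17000 / 9.8 = 22.72 mm
Layer 830–730 hPa: Δp = 100 hPa = 10000 Pa, q̄ = 0.00604 kg/kg → 0.00604 × 10000 / 9.8 = 6.16 mm
Layer 730–450 hPa: Δp = 280 hPa = 28000 Pa, q̄ = 0.0037 kg/kg → 0.0037 × 28000 / 9.8 = 10.57 mm
Layer 450–350 hPa: Δp = 100 hPa = 10000 Pa, q̄ = 0.00182 kg/kg → 0.00182 × 10000 / 9.8 = 1.86 mm
PW = 22.72 + 6.16 + 10.57 + 1.86 = 41.31 ≈ 41.3 mm.
Rainfall = ε × PW = 0.51 × 41.3 = 21.1 mm.

PW ≈ 41.3 mm; rainfall ≈ 21.1 mm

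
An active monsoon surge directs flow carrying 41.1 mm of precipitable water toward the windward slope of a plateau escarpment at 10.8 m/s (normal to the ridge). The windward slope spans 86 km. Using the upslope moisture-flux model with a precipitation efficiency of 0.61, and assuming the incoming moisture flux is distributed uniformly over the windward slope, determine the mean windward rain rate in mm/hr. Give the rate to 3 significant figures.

R ≈ 11.3 mm/hr

Incoming column moisture flux per unit ridge length: F = V × PW = 10.8 × 41.1 = 443.88 mm·m/s.
Spread over the 86 km slope with efficiency ε = 0.61: R = ε·F/W = 0.61 × 443.88 / 86000 m = 3.148e-03 mm/s.
R = 3.148e-03 × 3600 = 11.3 mm/hr.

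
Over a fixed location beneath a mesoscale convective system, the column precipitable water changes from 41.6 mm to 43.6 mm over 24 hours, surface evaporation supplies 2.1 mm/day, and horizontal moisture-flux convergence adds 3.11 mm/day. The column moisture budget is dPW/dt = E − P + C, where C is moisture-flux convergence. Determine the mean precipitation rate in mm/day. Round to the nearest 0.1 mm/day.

P ≈ 3.2 mm/day

dPW/dt = (43.6 − 41.6) mm / (24/24 day) = +2.000 mm/day.
P = E + C − dPW/dt = 2.1 + (3.11) − (+2.000) = 3.2 mm/day.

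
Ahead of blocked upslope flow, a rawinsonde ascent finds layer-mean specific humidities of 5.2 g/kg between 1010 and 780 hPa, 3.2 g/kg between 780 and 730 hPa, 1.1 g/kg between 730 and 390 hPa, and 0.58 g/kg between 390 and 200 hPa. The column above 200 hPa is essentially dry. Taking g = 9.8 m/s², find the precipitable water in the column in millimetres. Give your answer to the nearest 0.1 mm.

Precipitable water is the column-integrated vapour mass per unit area: PW = (1/g) Σ q̄ Δp, with q in kg/kg and Δp in Pa (1 kg/m² of water = 1 mm).
Layer 1010–780 hPa: Δp = 230 hPa = 23000 Pa, q̄ = 0.0052 kg/kg → 0.0052 × 23000 / 9.8 = 12.20 mm
Layer 780–730 hPa: Δp = 50 hPa = 5000 Pa, q̄ = 0.0032 kg/kg → 0.0032 × 5000 / 9.8 = 1.63 mm
Layer 730–390 hPa: Δp = 340 hPa = 34000 Pa, q̄ = 0.0011 kg/kg → 0.0011 × 34000 / 9.8 = 3.82 mm
Layer 390–200 hPa: Δp = 190 hPa = 19000 Pa, q̄ = 0.00058 kg/kg → 0.00058 × 19000 / 9.8 = 1.12 mm
PW = 12.20 + 1.63 + 3.82 + 1.12 = 18.77 ≈ 18.8 mm.

PW ≈ 18.8 mm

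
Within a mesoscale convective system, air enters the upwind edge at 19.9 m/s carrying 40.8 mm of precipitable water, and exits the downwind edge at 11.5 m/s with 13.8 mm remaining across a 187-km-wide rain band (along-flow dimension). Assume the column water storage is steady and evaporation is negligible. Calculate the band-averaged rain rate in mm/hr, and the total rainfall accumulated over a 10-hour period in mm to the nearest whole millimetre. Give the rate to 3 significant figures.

R ≈ 12.6 mm/hr; total ≈ 126 mm

Column moisture flux per unit crosswind length is F = V × PW.
Inflow: F_in = 19.9 × 40.8 = 811.92 mm·m/s
Outflow: F_out = 11.5 × 13.8 = 158.7 mm·m/s
Steady-state rate R = (F_in − F_out)/L = (811.92 − 158.7) / 187000 m = 3.493e-03 mm/s.
R = 3.493e-03 × 3600 = 12.6 mm/hr.
Over 10 h: total = 12.6 × 10 = 126 mm.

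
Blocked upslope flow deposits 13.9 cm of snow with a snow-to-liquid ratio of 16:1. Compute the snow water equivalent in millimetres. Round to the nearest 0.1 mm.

SWE = snow depth / ratio = 13.9 cm / 16 = 0.869 cm = 8.7 mm.

SWE ≈ 8.7 mm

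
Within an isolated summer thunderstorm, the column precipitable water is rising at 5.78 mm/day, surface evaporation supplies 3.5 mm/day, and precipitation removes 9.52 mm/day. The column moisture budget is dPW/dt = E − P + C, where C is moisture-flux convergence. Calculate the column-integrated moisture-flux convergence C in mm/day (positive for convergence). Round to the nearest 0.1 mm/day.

C ≈ 11.8 mm/day

dPW/dt = +5.78 mm/day.
C = dPW/dt − E + P = (+5.78) − 3.5 + 9.52 = 11.8 mm/day.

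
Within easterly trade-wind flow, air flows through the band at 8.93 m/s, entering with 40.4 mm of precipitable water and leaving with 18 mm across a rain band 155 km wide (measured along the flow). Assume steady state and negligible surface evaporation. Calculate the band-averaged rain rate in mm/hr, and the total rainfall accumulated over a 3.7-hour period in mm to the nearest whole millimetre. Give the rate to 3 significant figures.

R ≈ 4.65 mm/hr; total ≈ 17 mm

Column moisture flux per unit crosswind length is F = V × PW.
Inflow: F_in = 8.93 × 40.4 = 360.772 mm·m/s
Outflow: F_out = 8.93 × 18 = 160.74 mm·m/s
Steady-state rate R = (F_in − F_out)/L = (360.772 − 160.74) / 155000 m = 1.291e-03 mm/s.
R = 1.291e-03 × 3600 = 4.65 mm/hr.
Over 3.7 h: total = 4.65 × 3.7 = 17.205 ≈ 17 mm.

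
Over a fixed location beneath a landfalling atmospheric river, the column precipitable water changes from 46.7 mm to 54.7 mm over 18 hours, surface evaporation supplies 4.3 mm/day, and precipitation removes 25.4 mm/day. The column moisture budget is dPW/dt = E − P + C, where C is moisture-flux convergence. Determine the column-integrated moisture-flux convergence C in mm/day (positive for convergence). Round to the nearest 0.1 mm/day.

dPW/dt = (54.7 − 46.7) mm / (18/24 day) = +10.667 mm/day.
C = dPW/dt − E + P = (+10.667) − 4.3 + 25.4 = 31.8 mm/day.

C ≈ 31.8 mm/day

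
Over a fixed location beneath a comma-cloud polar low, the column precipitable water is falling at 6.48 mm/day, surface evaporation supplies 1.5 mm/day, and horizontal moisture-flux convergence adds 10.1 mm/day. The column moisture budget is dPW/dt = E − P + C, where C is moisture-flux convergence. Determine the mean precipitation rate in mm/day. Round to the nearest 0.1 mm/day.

dPW/dt = -6.48 mm/day.
P = E + C − dPW/dt = 1.5 + (10.1) − (-6.48) = 18.1 mm/day.

P ≈ 18.1 mm/day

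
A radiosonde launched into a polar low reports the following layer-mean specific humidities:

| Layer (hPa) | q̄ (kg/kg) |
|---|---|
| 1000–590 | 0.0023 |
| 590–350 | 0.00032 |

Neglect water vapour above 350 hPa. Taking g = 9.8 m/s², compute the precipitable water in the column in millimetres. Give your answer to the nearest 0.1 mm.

PW ≈ 10.4 mm

Precipitable water is the column-integrated vapour mass per unit area: PW = (1/g) Σ q̄ Δp, with q in kg/kg and Δp in Pa (1 kg/m² of water = 1 mm).
Layer 1000–590 hPa: Δp = 410 hPa = 41000 Pa, q̄ = 0.0023 kg/kg → 0.0023 × 41000 / 9.8 = 9.62 mm
Layer 590–350 hPa: Δp = 240 hPa = 24000 Pa, q̄ = 0.00032 kg/kg → 0.00032 × 24000 / 9.8 = 0.78 mm
PW = 9.62 + 0.78 = 10.40 ≈ 10.4 mm.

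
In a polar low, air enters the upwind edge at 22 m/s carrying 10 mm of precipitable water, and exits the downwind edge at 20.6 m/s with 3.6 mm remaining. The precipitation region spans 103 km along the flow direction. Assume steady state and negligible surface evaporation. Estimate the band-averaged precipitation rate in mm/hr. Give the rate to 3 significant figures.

Column moisture flux per unit crosswind length is F = V × PW.
Inflow: F_in = 22 × 10 = 220 mm·m/s
Outflow: F_out = 20.6 × 3.6 = 74.16 mm·m/s
Steady-state rate R = (F_in − F_out)/L = (220 − 74.16) / 103000 m = 1.416e-03 mm/s.
R = 1.416e-03 × 3600 = 5.10 mm/hr.

R ≈ 5.10 mm/hr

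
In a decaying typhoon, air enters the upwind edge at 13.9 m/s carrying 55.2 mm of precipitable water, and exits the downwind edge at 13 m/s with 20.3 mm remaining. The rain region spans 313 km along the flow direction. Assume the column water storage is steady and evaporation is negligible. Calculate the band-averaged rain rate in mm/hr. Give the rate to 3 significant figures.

Column moisture flux per unit crosswind length is F = V × PW.
Inflow: F_in = 13.9 × 55.2 = 767.28 mm·m/s
Outflow: F_out = 13 × 20.3 = 263.9 mm·m/s
Steady-state rate R = (F_in − F_out)/L = (767.28 − 263.9) / 313000 m = 1.608e-03 mm/s.
R = 1.608e-03 × 3600 = 5.79 mm/hr.

R ≈ 5.79 mm/hr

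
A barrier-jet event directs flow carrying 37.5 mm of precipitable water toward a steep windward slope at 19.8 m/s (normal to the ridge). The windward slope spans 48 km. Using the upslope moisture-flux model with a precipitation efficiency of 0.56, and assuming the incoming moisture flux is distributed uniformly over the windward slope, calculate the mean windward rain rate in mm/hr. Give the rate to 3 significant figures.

R ≈ 31.2 mm/hr

Incoming column moisture flux per unit ridge length: F = V × PW = 19.8 × 37.5 = 742.5 mm·m/s.
Spread over the 48 km slope with efficiency ε = 0.56: R = ε·F/W = 0.56 × 742.5 / 48000 m = 8.663e-03 mm/s.
R = 8.663e-03 × 3600 = 31.2 mm/hr.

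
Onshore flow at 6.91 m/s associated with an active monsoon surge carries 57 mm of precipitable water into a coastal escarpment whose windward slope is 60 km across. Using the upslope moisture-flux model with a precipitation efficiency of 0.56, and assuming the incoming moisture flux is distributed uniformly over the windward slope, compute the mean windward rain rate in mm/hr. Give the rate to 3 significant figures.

R ≈ 13.2 mm/hr

Incoming column moisture flux per unit ridge length: F = V × PW = 6.91 × 57 = 393.87 mm·m/s.
Spread over the 60 km slope with efficiency ε = 0.56: R = ε·F/W = 0.56 × 393.87 / 60000 m = 3.676e-03 mm/s.
R = 3.676e-03 × 3600 = 13.2 mm/hr.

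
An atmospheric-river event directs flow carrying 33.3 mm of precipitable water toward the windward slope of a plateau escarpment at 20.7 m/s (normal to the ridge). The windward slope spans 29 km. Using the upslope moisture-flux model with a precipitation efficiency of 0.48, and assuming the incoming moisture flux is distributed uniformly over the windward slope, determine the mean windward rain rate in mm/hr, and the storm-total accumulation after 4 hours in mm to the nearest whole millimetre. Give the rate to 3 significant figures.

R ≈ 41.1 mm/hr; total ≈ 164 mm

Incoming column moisture flux per unit ridge length: F = V × PW = 20.7 × 33.3 = 689.31 mm·m/s.
Spread over the 29 km slope with efficiency ε = 0.48: R = ε·F/W = 0.48 × 689.31 / 29000 m = 1.141e-02 mm/s.
R = 1.141e-02 × 3600 = 41.1 mm/hr.
Over 4 h: total = 41.1 × 4 = 164.4 ≈ 164 mm.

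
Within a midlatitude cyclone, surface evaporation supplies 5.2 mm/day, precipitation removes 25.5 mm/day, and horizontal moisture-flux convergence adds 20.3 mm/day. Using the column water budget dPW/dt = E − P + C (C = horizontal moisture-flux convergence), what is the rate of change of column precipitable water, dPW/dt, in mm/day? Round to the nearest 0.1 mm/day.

dPW/dt ≈ 0.0 mm/day

dPW/dt = E − P + C = 5.2 − 25.5 + (20.3) = 0.0 mm/day.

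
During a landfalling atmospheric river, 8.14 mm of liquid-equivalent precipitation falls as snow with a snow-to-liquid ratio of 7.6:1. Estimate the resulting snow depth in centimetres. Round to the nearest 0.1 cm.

Snow depth = liquid × ratio = 8.14 mm × 7.6 = 61.864 mm = 6.2 cm.

snow depth ≈ 6.2 cm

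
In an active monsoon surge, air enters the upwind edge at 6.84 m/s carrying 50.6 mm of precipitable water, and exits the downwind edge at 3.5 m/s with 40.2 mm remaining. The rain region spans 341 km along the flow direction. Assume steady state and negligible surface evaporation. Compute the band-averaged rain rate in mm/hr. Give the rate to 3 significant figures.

Column moisture flux per unit crosswind length is F = V × PW.
Inflow: F_in = 6.84 × 50.6 = 346.104 mm·m/s
Outflow: F_out = 3.5 × 40.2 = 140.7 mm·m/s
Steady-state rate R = (F_in − F_out)/L = (346.104 − 140.7) / 341000 m = 6.024e-04 mm/s.
R = 6.024e-04 × 3600 = 2.17 mm/hr.

R ≈ 2.17 mm/hr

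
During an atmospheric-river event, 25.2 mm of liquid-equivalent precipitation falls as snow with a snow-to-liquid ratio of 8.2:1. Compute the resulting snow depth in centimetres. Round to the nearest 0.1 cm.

Snow depth = liquid × ratio = 25.2 mm × 8.2 = 206.64 mm = 20.7 cm.

snow depth ≈ 20.7 cm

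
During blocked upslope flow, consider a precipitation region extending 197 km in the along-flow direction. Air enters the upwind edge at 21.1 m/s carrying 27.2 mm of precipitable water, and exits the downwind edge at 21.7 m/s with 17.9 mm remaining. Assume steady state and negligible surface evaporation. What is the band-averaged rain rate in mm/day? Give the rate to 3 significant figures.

R ≈ 81.4 mm/day

Column moisture flux per unit crosswind length is F = V × PW.
Inflow: F_in = 21.1 × 27.2 = 573.92 mm·m/s
Outflow: F_out = 21.7 × 17.9 = 388.43 mm·m/s
Steady-state rate R = (F_in − F_out)/L = (573.92 − 388.43) / 197000 m = 9.416e-04 mm/s.
R = 9.416e-04 × 3600 × 24 = 81.4 mm/day.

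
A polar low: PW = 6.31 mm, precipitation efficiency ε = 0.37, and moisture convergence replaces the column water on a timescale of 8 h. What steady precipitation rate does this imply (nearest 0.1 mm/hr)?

R ≈ 0.3 mm/hr

Each overturning extracts ε × PW = 0.37 × 6.31 = 2.3347 mm.
Rate = ε·PW / τ = 2.3347 / 8 h = 0.3 mm/hr.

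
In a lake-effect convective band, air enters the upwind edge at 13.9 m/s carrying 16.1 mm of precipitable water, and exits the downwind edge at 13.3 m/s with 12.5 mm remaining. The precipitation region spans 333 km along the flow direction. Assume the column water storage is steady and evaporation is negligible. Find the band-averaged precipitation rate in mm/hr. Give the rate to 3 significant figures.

R ≈ 0.622 mm/hr

Column moisture flux per unit crosswind length is F = V × PW.
Inflow: F_in = 13.9 × 16.1 = 223.79 mm·m/s
Outflow: F_out = 13.3 × 12.5 = 166.25 mm·m/s
Steady-state rate R = (F_in − F_out)/L = (223.79 − 166.25) / 333000 m = 1.728e-04 mm/s.
R = 1.728e-04 × 3600 = 0.622 mm/hr.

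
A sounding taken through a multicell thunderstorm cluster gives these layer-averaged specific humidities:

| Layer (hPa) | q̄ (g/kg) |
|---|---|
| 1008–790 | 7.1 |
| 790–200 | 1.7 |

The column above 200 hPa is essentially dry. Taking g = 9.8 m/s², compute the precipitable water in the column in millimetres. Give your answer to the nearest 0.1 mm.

PW ≈ 26.0 mm

Precipitable water is the column-integrated vapour mass per unit area: PW = (1/g) Σ q̄ Δp, with q in kg/kg and Δp in Pa (1 kg/m² of water = 1 mm).
Layer 1008–790 hPa: Δp = 218 hPa = 21800 Pa, q̄ = 0.0071 kg/kg → 0.0071 × 21800 / 9.8 = 15.79 mm
Layer 790–200 hPa: Δp = 590 hPa = 59000 Pa, q̄ = 0.0017 kg/kg → 0.0017 × 59000 / 9.8 = 10.23 mm
PW = 15.79 + 10.23 = 26.02 ≈ 26.0 mm.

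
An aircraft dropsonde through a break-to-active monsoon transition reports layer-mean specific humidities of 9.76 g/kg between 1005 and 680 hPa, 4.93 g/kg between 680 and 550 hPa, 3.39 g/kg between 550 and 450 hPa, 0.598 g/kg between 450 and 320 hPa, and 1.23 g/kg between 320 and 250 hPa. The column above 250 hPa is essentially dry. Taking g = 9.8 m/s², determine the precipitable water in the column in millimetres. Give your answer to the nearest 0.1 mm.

PW ≈ 44.0 mm

Precipitable water is the column-integrated vapour mass per unit area: PW = (1/g) Σ q̄ Δp, with q in kg/kg and Δp in Pa (1 kg/m² of water = 1 mm).
Layer 1005–680 hPa: Δp = 325 hPa = 32500 Pa, q̄ = 0.00976 kg/kg → 0.00976 × 32500 / 9.8 = 32.37 mm
Layer 680–550 hPa: Δp = 130 hPa = 13000 Pa, q̄ = 0.00493 kg/kg → 0.00493 × 13000 / 9.8 = 6.54 mm
Layer 550–450 hPa: Δp = 100 hPa = 10000 Pa, q̄ = 0.00339 kg/kg → 0.00339 × 10000 / 9.8 = 3.46 mm
Layer 450–320 hPa: Δp = 130 hPa = 13000 Pa, q̄ = 0.000598 kg/kg → 0.000598 × 13000 / 9.8 = 0.79 mm
Layer 320–250 hPa: Δp = 70 hPa = 7000 Pa, q̄ = 0.00123 kg/kg → 0.00123 × 7000 / 9.8 = 0.88 mm
PW = 32.37 + 6.54 + 3.46 + 0.79 + 0.88 = 44.04 ≈ 44.0 mm.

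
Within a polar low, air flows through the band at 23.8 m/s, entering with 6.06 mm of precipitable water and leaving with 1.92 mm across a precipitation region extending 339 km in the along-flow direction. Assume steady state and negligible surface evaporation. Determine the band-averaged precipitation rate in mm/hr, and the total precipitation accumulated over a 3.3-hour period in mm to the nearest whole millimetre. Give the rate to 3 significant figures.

Column moisture flux per unit crosswind length is F = V × PW.
Inflow: F_in = 23.8 × 6.06 = 144.228 mm·m/s
Outflow: F_out = 23.8 × 1.92 = 45.696 mm·m/s
Steady-state rate R = (F_in − F_out)/L = (144.228 − 45.696) / 339000 m = 2.907e-04 mm/s.
R = 2.907e-04 × 3600 = 1.05 mm/hr.
Over 3.3 h: total = 1.05 × 3.3 = 3.465 ≈ 3 mm.

R ≈ 1.05 mm/hr; total ≈ 3 mm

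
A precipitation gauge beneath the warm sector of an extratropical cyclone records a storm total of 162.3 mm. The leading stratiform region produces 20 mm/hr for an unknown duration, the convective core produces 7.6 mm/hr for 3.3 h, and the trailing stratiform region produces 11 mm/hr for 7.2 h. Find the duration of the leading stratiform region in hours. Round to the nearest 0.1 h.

duration ≈ 2.9 h

Known phases: 7.6 × 3.3 + 11 × 7.2 = 25.08 + 79.2 = 104.28 mm.
Remaining depth = 162.3 − 104.28 = 58.02 mm.
Duration = 58.02 / 20 = 2.9 h.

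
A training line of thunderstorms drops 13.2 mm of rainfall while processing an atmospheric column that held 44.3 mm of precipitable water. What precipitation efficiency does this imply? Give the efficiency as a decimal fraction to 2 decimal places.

ε = rainfall / PW = 13.2 / 44.3 = 0.30.

ε ≈ 0.30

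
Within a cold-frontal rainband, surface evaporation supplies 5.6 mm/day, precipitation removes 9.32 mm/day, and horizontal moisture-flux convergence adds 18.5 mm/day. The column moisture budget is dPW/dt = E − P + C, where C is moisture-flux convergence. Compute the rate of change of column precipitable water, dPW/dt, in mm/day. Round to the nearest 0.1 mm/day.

dPW/dt = E − P + C = 5.6 − 9.32 + (18.5) = 14.8 mm/day.

dPW/dt ≈ 14.8 mm/day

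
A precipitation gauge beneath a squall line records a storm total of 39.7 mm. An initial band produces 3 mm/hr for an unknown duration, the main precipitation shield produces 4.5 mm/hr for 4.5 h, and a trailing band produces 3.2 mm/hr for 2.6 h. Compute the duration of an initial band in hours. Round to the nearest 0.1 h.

duration ≈ 3.7 h

Known phases: 4.5 × 4.5 + 3.2 × 2.6 = 20.25 + 8.32 = 28.57 mm.
Remaining depth = 39.7 − 28.57 = 11.13 mm.
Duration = 11.13 / 3 = 3.7 h.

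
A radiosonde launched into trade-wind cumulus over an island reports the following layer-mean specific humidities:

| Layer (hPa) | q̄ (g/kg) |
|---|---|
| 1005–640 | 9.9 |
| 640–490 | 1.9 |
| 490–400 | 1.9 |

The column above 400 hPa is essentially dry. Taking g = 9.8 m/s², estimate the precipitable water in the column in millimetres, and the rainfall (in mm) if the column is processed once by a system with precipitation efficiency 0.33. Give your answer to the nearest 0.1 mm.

Precipitable water is the column-integrated vapour mass per unit area: PW = (1/g) Σ q̄ Δp, with q in kg/kg and Δp in Pa (1 kg/m² of water = 1 mm).
Layer 1005–640 hPa: Δp = 365 hPa = 36500 Pa, q̄ = 0.0099 kg/kg → 0.0099 × 36500 / 9.8 = 36.87 mm
Layer 640–490 hPa: Δp = 150 hPa = 15000 Pa, q̄ = 0.0019 kg/kg → 0.0019 × 15000 / 9.8 = 2.91 mm
Layer 490–400 hPa: Δp = 90 hPa = 9000 Pa, q̄ = 0.0019 kg/kg → 0.0019 × 9000 / 9.8 = 1.74 mm
PW = 36.87 + 2.91 + 1.74 = 41.52 ≈ 41.5 mm.
Rainfall = ε × PW = 0.33 × 41.5 = 13.7 mm.

PW ≈ 41.5 mm; rainfall ≈ 13.7 mm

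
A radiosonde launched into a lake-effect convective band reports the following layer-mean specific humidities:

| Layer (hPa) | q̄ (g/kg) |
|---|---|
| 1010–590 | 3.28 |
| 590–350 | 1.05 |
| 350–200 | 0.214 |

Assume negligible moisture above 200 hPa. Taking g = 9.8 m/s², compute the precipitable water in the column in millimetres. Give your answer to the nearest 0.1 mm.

Precipitable water is the column-integrated vapour mass per unit area: PW = (1/g) Σ q̄ Δp, with q in kg/kg and Δp in Pa (1 kg/m² of water = 1 mm).
Layer 1010–590 hPa: Δp = 420 hPa = 42000 Pa, q̄ = 0.00328 kg/kg → 0.00328 × 42000 / 9.8 = 14.06 mm
Layer 590–350 hPa: Δp = 240 hPa = 24000 Pa, q̄ = 0.00105 kg/kg → 0.00105 × 24000 / 9.8 = 2.57 mm
Layer 350–200 hPa: Δp = 150 hPa = 15000 Pa, q̄ = 0.000214 kg/kg → 0.000214 × 15000 / 9.8 = 0.33 mm
PW = 14.06 + 2.57 + 0.33 = 16.96 ≈ 17.0 mm.

PW ≈ 17.0 mm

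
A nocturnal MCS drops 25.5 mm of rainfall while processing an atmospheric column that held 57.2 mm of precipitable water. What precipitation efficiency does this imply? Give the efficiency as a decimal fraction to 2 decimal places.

ε ≈ 0.45

ε = rainfall / PW = 25.5 / 57.2 = 0.45.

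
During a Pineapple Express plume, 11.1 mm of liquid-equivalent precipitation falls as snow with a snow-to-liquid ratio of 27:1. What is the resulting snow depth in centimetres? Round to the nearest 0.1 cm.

Snow depth = liquid × ratio = 11.1 mm × 27 = 299.7 mm = 30.0 cm.

snow depth ≈ 30.0 cm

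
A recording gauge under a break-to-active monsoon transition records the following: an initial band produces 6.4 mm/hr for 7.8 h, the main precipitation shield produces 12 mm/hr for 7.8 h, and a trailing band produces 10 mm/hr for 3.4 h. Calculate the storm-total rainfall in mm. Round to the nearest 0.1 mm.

Total = Σ Rᵢ Δtᵢ = 6.4 × 7.8 + 12 × 7.8 + 10 × 3.4
      = 49.92 + 93.6 + 34 = 177.5 mm.

total ≈ 177.5 mm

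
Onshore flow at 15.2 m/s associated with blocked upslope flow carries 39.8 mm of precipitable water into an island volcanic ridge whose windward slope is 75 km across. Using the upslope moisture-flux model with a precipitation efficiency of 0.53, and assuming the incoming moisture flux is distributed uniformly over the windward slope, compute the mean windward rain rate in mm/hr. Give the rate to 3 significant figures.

Incoming column moisture flux per unit ridge length: F = V × PW = 15.2 × 39.8 = 604.96 mm·m/s.
Spread over the 75 km slope with efficiency ε = 0.53: R = ε·F/W = 0.53 × 604.96 / 75000 m = 4.275e-03 mm/s.
R = 4.275e-03 × 3600 = 15.4 mm/hr.

R ≈ 15.4 mm/hr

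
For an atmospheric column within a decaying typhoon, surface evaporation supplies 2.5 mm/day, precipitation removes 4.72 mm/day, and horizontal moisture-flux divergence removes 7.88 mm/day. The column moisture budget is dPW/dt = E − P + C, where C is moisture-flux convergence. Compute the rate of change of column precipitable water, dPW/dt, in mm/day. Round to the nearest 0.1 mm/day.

dPW/dt ≈ -10.1 mm/day

dPW/dt = E − P + C = 2.5 − 4.72 + (-7.88) = -10.1 mm/day.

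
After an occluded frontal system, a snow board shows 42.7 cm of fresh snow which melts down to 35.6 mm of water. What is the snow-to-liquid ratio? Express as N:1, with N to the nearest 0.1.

ratio ≈ 12.0

Ratio = snow depth / SWE = 427 mm / 35.6 mm = 12.0, i.e. 12.0:1.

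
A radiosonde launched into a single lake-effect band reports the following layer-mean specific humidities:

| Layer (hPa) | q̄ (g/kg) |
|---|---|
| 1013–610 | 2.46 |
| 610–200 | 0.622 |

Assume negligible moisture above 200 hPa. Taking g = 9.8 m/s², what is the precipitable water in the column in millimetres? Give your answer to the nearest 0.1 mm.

PW ≈ 12.7 mm

Precipitable water is the column-integrated vapour mass per unit area: PW = (1/g) Σ q̄ Δp, with q in kg/kg and Δp in Pa (1 kg/m² of water = 1 mm).
Layer 1013–610 hPa: Δp = 403 hPa = 40300 Pa, q̄ = 0.00246 kg/kg → 0.00246 × 40300 / 9.8 = 10.12 mm
Layer 610–200 hPa: Δp = 410 hPa = 41000 Pa, q̄ = 0.000622 kg/kg → 0.000622 × 41000 / 9.8 = 2.60 mm
PW = 10.12 + 2.60 = 12.72 ≈ 12.7 mm.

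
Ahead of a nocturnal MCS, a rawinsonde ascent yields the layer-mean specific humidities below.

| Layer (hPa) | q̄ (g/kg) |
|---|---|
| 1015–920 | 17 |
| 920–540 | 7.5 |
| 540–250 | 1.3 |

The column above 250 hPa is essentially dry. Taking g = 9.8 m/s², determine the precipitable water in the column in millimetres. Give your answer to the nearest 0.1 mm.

PW ≈ 49.4 mm

Precipitable water is the column-integrated vapour mass per unit area: PW = (1/g) Σ q̄ Δp, with q in kg/kg and Δp in Pa (1 kg/m² of water = 1 mm).
Layer 1015–920 hPa: Δp = 95 hPa = 9500 Pa, q̄ = 0.017 kg/kg → 0.017 × 9500 / 9.8 = 16.48 mm
Layer 920–540 hPa: Δp = 380 hPa = 38000 Pa, q̄ = 0.0075 kg/kg → 0.0075 × 38000 / 9.8 = 29.08 mm
Layer 540–250 hPa: Δp = 290 hPa = 29000 Pa, q̄ = 0.0013 kg/kg → 0.0013 × 29000 / 9.8 = 3.85 mm
PW = 16.48 + 29.08 + 3.85 = 49.41 ≈ 49.4 mm.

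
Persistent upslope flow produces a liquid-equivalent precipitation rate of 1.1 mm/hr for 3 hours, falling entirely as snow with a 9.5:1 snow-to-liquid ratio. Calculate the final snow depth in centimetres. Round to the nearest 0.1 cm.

Liquid-equivalent depth = 1.1 × 3 = 3.3 mm.
Snow depth = 3.3 mm × 9.5 = 31.35 mm = 3.1 cm.

snow depth ≈ 3.1 cm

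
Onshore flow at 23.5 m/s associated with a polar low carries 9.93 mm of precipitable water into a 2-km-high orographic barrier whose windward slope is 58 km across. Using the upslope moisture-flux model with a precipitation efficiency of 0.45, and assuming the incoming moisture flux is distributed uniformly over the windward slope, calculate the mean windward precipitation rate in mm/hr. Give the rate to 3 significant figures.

Incoming column moisture flux per unit ridge length: F = V × PW = 23.5 × 9.93 = 233.355 mm·m/s.
Spread over the 58 km slope with efficiency ε = 0.45: R = ε·F/W = 0.45 × 233.355 / 58000 m = 1.811e-03 mm/s.
R = 1.811e-03 × 3600 = 6.52 mm/hr.

R ≈ 6.52 mm/hr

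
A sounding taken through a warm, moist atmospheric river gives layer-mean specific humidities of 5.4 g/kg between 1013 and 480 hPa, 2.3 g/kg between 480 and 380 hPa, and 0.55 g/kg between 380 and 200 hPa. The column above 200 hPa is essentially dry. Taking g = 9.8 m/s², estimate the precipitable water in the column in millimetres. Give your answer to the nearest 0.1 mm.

PW ≈ 32.7 mm

Precipitable water is the column-integrated vapour mass per unit area: PW = (1/g) Σ q̄ Δp, with q in kg/kg and Δp in Pa (1 kg/m² of water = 1 mm).
Layer 1013–480 hPa: Δp = 533 hPa = 53300 Pa, q̄ = 0.0054 kg/kg → 0.0054 × 53300 / 9.8 = 29.37 mm
Layer 480–380 hPa: Δp = 100 hPa = 10000 Pa, q̄ = 0.0023 kg/kg → 0.0023 × 10000 / 9.8 = 2.35 mm
Layer 380–200 hPa: Δp = 180 hPa = 18000 Pa, q̄ = 0.00055 kg/kg → 0.00055 × 18000 / 9.8 = 1.01 mm
PW = 29.37 + 2.35 + 1.01 = 32.73 ≈ 32.7 mm.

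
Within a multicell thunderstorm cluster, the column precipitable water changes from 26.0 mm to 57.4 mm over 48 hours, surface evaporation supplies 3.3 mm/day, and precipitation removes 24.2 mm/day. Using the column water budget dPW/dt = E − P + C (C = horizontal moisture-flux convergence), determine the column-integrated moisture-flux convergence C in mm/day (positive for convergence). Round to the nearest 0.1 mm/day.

dPW/dt = (57.4 − 26.0) mm / (48/24 day) = +15.700 mm/day.
C = dPW/dt − E + P = (+15.700) − 3.3 + 24.2 = 36.6 mm/day.

C ≈ 36.6 mm/day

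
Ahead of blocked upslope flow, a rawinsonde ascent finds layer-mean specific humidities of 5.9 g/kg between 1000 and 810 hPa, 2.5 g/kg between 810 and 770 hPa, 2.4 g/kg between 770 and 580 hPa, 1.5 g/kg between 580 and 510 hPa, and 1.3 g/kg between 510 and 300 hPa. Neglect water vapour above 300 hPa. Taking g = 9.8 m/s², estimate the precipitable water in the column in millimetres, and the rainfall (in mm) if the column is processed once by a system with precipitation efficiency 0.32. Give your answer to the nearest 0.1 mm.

PW ≈ 21.0 mm; rainfall ≈ 6.7 mm

Precipitable water is the column-integrated vapour mass per unit area: PW = (1/g) Σ q̄ Δp, with q in kg/kg and Δp in Pa (1 kg/m² of water = 1 mm).
Layer 1000–810 hPa: Δp = 190 hPa = 19000 Pa, q̄ = 0.0059 kg/kg → 0.0059 × 19000 / 9.8 = 11.44 mm
Layer 810–770 hPa: Δp = 40 hPa = 4000 Pa, q̄ = 0.0025 kg/kg → 0.0025 × 4000 / 9.8 = 1.02 mm
Layer 770–580 hPa: Δp = 190 hPa = 19000 Pa, q̄ = 0.0024 kg/kg → 0.0024 × 19000 / 9.8 = 4.65 mm
Layer 580–510 hPa: Δp = 70 hPa = 7000 Pa, q̄ = 0.0015 kg/kg → 0.0015 × 7000 / 9.8 = 1.07 mm
Layer 510–300 hPa: Δp = 210 hPa = 21000 Pa, q̄ = 0.0013 kg/kg → 0.0013 × 21000 / 9.8 = 2.79 mm
PW = 11.44 + 1.02 + 4.65 + 1.07 + 2.79 = 20.97 ≈ 21.0 mm.
Rainfall = ε × PW = 0.32 × 21.0 = 6.7 mm.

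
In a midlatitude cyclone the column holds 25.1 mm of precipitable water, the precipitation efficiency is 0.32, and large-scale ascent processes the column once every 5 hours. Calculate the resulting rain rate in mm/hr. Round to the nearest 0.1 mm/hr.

Each overturning extracts ε × PW = 0.32 × 25.1 = 8.032 mm.
Rate = ε·PW / τ = 8.032 / 5 h = 1.6 mm/hr.

R ≈ 1.6 mm/hr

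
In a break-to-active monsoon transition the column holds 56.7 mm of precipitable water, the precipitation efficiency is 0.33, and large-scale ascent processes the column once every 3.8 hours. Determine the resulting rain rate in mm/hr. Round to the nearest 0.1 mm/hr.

R ≈ 4.9 mm/hr

Each overturning extracts ε × PW = 0.33 × 56.7 = 18.711 mm.
Rate = ε·PW / τ = 18.711 / 3.8 h = 4.9 mm/hr.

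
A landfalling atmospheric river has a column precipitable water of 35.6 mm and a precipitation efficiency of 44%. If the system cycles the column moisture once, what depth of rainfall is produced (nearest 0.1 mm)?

rainfall ≈ 15.7 mm

Rainfall = ε × PW = 0.44 × 35.6 = 15.7 mm.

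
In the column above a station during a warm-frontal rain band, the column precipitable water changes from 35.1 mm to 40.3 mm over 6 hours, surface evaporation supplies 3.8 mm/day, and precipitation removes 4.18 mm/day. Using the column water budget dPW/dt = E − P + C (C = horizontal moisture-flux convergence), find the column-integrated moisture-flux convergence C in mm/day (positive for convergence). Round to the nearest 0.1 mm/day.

dPW/dt = (40.3 − 35.1) mm / (6/24 day) = +20.800 mm/day.
C = dPW/dt − E + P = (+20.800) − 3.8 + 4.18 = 21.2 mm/day.

C ≈ 21.2 mm/day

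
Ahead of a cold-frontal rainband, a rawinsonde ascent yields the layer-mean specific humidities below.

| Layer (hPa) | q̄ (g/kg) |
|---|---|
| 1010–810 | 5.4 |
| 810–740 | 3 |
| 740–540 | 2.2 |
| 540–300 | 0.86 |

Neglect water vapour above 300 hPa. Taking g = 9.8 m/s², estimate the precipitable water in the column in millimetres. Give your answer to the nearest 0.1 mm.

PW ≈ 19.8 mm

Precipitable water is the column-integrated vapour mass per unit area: PW = (1/g) Σ q̄ Δp, with q in kg/kg and Δp in Pa (1 kg/m² of water = 1 mm).
Layer 1010–810 hPa: Δp = 200 hPa = 20000 Pa, q̄ = 0.0054 kg/kg → 0.0054 × 20000 / 9.8 = 11.02 mm
Layer 810–740 hPa: Δp = 70 hPa = 7000 Pa, q̄ = 0.003 kg/kg → 0.003 × 7000 / 9.8 = 2.14 mm
Layer 740–540 hPa: Δp = 200 hPa = 20000 Pa, q̄ = 0.0022 kg/kg → 0.0022 × 20000 / 9.8 = 4.49 mm
Layer 540–300 hPa: Δp = 240 hPa = 24000 Pa, q̄ = 0.00086 kg/kg → 0.00086 × 24000 / 9.8 = 2.11 mm
PW = 11.02 + 2.14 + 4.49 + 2.11 = 19.76 ≈ 19.8 mm.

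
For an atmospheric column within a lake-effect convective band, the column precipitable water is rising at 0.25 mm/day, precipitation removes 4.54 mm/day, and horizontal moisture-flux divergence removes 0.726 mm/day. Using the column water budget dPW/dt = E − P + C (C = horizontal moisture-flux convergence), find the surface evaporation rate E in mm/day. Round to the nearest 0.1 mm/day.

dPW/dt = +0.25 mm/day.
E = dPW/dt + P − C = (+0.25) + 4.54 − (-0.726) = 5.5 mm/day.

E ≈ 5.5 mm/day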